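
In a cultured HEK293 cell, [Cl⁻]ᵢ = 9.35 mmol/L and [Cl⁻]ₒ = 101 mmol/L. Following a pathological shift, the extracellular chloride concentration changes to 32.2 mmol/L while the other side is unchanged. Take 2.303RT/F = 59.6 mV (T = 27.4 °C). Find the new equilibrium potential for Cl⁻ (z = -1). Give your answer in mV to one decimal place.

After the shift: [Cl⁻]_out = 32.2, [Cl⁻]_in = 9.35 mmol/L.
E_new = (59.6/-1)·log₁₀(32.2/9.35) = -59.60 · (0.5370) = -32.01 mV

-32.0 mV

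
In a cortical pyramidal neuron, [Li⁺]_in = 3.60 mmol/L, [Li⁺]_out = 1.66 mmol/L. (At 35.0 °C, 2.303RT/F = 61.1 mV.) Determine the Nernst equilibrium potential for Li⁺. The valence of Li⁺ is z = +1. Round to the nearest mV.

E = (61.1/z) · log₁₀([Li⁺]_out/[Li⁺]_in) with z = +1.
= (61.1/1) · log₁₀(1.66/3.60) = 61.10 · log₁₀(0.4611)
= 61.10 · (-0.3362) = -20.54 mV

-21 mV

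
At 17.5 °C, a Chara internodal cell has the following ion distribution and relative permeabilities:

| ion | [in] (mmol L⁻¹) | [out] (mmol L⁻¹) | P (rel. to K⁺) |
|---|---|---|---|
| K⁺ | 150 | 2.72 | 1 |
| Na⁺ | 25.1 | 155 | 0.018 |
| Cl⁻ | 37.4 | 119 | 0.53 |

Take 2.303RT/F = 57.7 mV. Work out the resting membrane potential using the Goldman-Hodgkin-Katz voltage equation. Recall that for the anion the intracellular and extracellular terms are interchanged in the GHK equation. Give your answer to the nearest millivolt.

Vm = 57.7 · log₁₀[(Σ P·[cation]ₒ + Σ P·[anion]ᵢ) / (Σ P·[cation]ᵢ + Σ P·[anion]ₒ)]
Numerator = 1×2.72 + 0.018×155 + 0.53×37.4 = 25.33
Denominator = 1×150 + 0.018×25.1 + 0.53×119 = 213.5
Vm = 57.7 · log₁₀(0.11864) = 57.7 × (-0.9258) = -53.42 mV

-53 mV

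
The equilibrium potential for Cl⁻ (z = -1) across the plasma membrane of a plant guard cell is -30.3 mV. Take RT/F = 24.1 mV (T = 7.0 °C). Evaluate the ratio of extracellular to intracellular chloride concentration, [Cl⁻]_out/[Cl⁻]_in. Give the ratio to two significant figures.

ln([out]/[in]) = E·z/(24.1) = -30.3 × -1 / 24.1 = 1.2573
[out]/[in] = e^(1.2573) = 3.516

3.5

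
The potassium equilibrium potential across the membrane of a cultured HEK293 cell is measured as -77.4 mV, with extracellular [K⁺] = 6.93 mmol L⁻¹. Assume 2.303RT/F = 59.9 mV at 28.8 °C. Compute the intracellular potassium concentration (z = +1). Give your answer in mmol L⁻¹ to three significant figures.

136 mmol L⁻¹

Nernst: E = (59.9/1) · log₁₀([out]/[in]), so log₁₀([out]/[in]) = -77.4 × 1 / 59.9 = -1.2922.
[out]/[in] = 10^(-1.2922) = 0.05103.
[in] = 6.93 / 0.05103 = 135.8 mmol L⁻¹.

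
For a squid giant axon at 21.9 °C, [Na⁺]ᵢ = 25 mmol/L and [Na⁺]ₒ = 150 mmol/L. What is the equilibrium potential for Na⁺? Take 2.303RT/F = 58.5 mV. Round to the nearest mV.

46 mV

E = (58.5/z) · log₁₀([Na⁺]_out/[Na⁺]_in) with z = +1.
= (58.5/1) · log₁₀(150/25) = 58.50 · log₁₀(6)
= 58.50 · (0.7782) = 45.52 mV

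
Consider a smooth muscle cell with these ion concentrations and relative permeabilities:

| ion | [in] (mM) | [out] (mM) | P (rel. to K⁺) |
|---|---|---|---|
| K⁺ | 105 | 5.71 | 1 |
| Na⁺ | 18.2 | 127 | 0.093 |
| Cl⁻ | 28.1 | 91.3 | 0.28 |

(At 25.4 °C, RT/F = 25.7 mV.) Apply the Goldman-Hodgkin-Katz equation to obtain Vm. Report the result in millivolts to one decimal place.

-42.4 mV

Vm = 25.7 · ln[(Σ P·[cation]ₒ + Σ P·[anion]ᵢ) / (Σ P·[cation]ᵢ + Σ P·[anion]ₒ)]
Numerator = 1×5.71 + 0.093×127 + 0.28×28.1 = 25.39
Denominator = 1×105 + 0.093×18.2 + 0.28×91.3 = 132.3
Vm = 25.7 · ln(0.19197) = 25.7 × (-1.6504) = -42.42 mV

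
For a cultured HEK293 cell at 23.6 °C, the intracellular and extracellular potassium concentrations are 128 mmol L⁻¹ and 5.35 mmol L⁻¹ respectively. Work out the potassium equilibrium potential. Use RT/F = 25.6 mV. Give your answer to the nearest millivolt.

E = (25.6/z) · ln([K⁺]_out/[K⁺]_in) with z = +1.
= (25.6/1) · ln(5.35/128) = 25.60 · ln(0.0418)
= 25.60 · (-3.1749) = -81.28 mV

-81 mV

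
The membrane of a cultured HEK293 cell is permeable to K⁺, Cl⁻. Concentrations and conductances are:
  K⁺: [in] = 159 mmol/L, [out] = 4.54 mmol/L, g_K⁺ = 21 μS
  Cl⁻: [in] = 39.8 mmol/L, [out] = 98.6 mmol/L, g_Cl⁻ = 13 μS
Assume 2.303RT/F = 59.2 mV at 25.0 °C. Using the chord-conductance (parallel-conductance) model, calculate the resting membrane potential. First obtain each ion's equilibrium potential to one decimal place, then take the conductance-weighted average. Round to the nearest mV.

E_K⁺ = (59.2/1)·log₁₀(4.54/159) = -91.4 mV
E_Cl⁻ = (59.2/-1)·log₁₀(98.6/39.8) = -23.3 mV
Vm = (Σ gᵢEᵢ)/(Σ gᵢ) = (21·-91.4 + 13·-23.3) / (21 + 13)
= -2222.30 / 34 = -65.36 mV

-65 mV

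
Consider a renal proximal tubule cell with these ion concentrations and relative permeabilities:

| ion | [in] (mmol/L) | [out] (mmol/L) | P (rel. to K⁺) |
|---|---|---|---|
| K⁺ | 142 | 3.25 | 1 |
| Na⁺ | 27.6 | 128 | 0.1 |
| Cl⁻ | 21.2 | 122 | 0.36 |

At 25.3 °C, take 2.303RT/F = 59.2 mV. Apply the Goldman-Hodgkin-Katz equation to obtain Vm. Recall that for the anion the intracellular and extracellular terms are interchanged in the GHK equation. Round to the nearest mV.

Vm = 59.2 · log₁₀[(Σ P·[cation]ₒ + Σ P·[anion]ᵢ) / (Σ P·[cation]ᵢ + Σ P·[anion]ₒ)]
Numerator = 1×3.25 + 0.1×128 + 0.36×21.2 = 23.68
Denominator = 1×142 + 0.1×27.6 + 0.36×122 = 188.7
Vm = 59.2 · log₁₀(0.12551) = 59.2 × (-0.9013) = -53.36 mV

-53 mV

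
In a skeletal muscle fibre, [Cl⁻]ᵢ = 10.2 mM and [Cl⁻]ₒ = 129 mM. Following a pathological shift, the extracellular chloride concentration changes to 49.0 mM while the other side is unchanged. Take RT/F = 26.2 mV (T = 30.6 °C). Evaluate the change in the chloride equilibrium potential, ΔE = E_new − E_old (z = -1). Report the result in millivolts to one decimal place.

25.4 mV

E_old = (26.2/-1)·ln(129/10.2) = -66.48 mV
E_new = (26.2/-1)·ln(49.0/10.2) = -41.12 mV
ΔE = -41.12 − (-66.48) = 25.36 mV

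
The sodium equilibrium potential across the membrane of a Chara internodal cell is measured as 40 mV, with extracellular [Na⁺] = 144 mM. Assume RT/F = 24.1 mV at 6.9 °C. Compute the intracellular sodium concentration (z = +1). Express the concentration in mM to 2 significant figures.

27 mM

Nernst: E = (24.1/1) · ln([out]/[in]), so ln([out]/[in]) = 40.0 × 1 / 24.1 = 1.6598.
[out]/[in] = e^(1.6598) = 5.258.
[in] = 144 / 5.258 = 27.39 mM.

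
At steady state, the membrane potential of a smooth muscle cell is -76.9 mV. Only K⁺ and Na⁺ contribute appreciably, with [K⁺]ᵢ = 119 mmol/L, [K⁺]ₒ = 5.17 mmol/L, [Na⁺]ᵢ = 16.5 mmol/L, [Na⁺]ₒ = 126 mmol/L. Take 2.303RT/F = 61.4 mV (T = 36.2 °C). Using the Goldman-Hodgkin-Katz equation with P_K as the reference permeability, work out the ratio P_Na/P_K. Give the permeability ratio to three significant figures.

0.0119

Let α = P_Na/P_K. GHK: Vm = 61.4·log₁₀[(Kₒ + α·Naₒ)/(Kᵢ + α·Naᵢ)].
10^(Vm/61.4) = 10^(-76.9/61.4) = 0.055919
So 0.055919·(Kᵢ + α·Naᵢ) = Kₒ + α·Naₒ → α = (0.055919·119.0 − 5.17) / (126.0 − 0.055919·16.5)
α = (6.654 − 5.17) / (126.0 − 0.9227) = 1.484/125.1 = 0.01187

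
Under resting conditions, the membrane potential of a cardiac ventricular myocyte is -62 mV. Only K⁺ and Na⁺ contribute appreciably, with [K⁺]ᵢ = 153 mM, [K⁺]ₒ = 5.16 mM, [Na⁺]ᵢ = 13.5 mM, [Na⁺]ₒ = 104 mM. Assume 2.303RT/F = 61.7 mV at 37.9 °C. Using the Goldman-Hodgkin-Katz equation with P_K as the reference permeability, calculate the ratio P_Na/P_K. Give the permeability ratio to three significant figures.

0.0971

Let α = P_Na/P_K. GHK: Vm = 61.7·log₁₀[(Kₒ + α·Naₒ)/(Kᵢ + α·Naᵢ)].
10^(Vm/61.7) = 10^(-62.0/61.7) = 0.098887
So 0.098887·(Kᵢ + α·Naᵢ) = Kₒ + α·Naₒ → α = (0.098887·153.0 − 5.16) / (104.0 − 0.098887·13.5)
α = (15.13 − 5.16) / (104.0 − 1.335) = 9.97/102.7 = 0.09711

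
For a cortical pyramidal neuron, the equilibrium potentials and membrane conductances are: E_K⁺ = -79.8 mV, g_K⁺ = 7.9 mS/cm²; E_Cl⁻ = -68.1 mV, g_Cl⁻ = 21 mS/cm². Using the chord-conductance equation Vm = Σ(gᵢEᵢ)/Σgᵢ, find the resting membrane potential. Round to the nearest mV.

Σ gᵢEᵢ = 7.9·(-79.8) + 21·(-68.1) = -2060.52
Σ gᵢ = 7.9 + 21 = 28.9
Vm = -2060.52 / 28.9 = -71.30 mV

-71 mV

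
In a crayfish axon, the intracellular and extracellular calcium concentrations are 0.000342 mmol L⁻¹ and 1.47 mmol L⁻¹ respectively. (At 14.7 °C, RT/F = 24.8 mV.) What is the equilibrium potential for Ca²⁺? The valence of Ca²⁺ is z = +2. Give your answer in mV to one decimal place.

E = (24.8/z) · ln([Ca²⁺]_out/[Ca²⁺]_in) with z = +2.
= (24.8/2) · ln(1.47/0.000342) = 12.40 · ln(4298)
= 12.40 · (8.3660) = 103.74 mV

103.7 mV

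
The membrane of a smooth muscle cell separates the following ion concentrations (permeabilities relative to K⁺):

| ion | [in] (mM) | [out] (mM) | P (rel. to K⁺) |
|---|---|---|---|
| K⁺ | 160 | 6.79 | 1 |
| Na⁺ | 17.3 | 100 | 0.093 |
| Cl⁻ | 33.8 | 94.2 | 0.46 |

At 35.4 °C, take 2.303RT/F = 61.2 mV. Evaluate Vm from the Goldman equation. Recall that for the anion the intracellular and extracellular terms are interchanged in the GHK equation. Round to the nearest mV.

Vm = 61.2 · log₁₀[(Σ P·[cation]ₒ + Σ P·[anion]ᵢ) / (Σ P·[cation]ᵢ + Σ P·[anion]ₒ)]
Numerator = 1×6.79 + 0.093×100 + 0.46×33.8 = 31.64
Denominator = 1×160 + 0.093×17.3 + 0.46×94.2 = 204.9
Vm = 61.2 · log₁₀(0.15438) = 61.2 × (-0.8114) = -49.66 mV

-50 mV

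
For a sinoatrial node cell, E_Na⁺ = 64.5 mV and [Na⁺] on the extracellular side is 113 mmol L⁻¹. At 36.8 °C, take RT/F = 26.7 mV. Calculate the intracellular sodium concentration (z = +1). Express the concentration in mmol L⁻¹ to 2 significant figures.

Nernst: E = (26.7/1) · ln([out]/[in]), so ln([out]/[in]) = 64.5 × 1 / 26.7 = 2.4157.
[out]/[in] = e^(2.4157) = 11.2.
[in] = 113 / 11.2 = 10.09 mmol L⁻¹.

10 mmol L⁻¹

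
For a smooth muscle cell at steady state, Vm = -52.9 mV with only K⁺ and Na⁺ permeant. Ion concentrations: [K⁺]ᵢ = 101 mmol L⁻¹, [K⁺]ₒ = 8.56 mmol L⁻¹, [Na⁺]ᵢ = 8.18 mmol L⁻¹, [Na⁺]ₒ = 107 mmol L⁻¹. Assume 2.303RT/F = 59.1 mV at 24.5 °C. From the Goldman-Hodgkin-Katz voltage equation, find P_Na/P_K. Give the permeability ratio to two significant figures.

0.041

Let α = P_Na/P_K. GHK: Vm = 59.1·log₁₀[(Kₒ + α·Naₒ)/(Kᵢ + α·Naᵢ)].
10^(Vm/59.1) = 10^(-52.9/59.1) = 0.12732
So 0.12732·(Kᵢ + α·Naᵢ) = Kₒ + α·Naₒ → α = (0.12732·101.0 − 8.56) / (107.0 − 0.12732·8.18)
α = (12.86 − 8.56) / (107.0 − 1.042) = 4.3/106 = 0.04058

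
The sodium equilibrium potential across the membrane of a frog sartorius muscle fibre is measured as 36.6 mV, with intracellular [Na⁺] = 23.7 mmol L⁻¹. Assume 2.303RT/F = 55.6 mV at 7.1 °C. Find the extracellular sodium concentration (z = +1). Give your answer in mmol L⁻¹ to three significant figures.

108 mmol L⁻¹

Nernst: E = (55.6/1) · log₁₀([out]/[in]), so log₁₀([out]/[in]) = 36.6 × 1 / 55.6 = 0.6583.
[out]/[in] = 10^(0.6583) = 4.553.
[out] = 4.553 × 23.7 = 107.9 mmol L⁻¹.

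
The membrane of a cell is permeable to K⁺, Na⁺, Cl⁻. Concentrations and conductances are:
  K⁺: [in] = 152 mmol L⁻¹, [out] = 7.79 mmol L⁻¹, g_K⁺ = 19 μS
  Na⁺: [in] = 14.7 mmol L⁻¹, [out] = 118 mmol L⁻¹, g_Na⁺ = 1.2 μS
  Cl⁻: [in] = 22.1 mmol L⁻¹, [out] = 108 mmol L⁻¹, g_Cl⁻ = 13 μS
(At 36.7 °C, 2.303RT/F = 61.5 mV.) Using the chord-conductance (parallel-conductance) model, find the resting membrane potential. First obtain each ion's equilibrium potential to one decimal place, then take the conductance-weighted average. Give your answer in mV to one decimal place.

-60.0 mV

E_K⁺ = (61.5/1)·log₁₀(7.79/152) = -79.4 mV
E_Na⁺ = (61.5/1)·log₁₀(118/14.7) = 55.6 mV
E_Cl⁻ = (61.5/-1)·log₁₀(108/22.1) = -42.4 mV
Vm = (Σ gᵢEᵢ)/(Σ gᵢ) = (19·-79.4 + 1.2·55.6 + 13·-42.4) / (19 + 1.2 + 13)
= -1993.08 / 33.2 = -60.03 mV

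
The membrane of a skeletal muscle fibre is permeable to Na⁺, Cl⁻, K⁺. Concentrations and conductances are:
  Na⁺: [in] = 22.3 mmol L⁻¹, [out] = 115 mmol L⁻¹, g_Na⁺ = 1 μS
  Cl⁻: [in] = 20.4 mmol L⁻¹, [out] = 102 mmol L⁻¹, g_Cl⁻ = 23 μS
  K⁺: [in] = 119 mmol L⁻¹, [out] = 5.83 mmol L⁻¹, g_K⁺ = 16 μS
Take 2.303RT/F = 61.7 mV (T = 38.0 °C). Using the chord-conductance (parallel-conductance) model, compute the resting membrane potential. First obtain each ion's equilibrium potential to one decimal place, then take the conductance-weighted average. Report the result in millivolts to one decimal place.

E_Na⁺ = (61.7/1)·log₁₀(115/22.3) = 44.0 mV
E_Cl⁻ = (61.7/-1)·log₁₀(102/20.4) = -43.1 mV
E_K⁺ = (61.7/1)·log₁₀(5.83/119) = -80.8 mV
Vm = (Σ gᵢEᵢ)/(Σ gᵢ) = (1·44.0 + 23·-43.1 + 16·-80.8) / (1 + 23 + 16)
= -2240.10 / 40 = -56.00 mV

-56.0 mV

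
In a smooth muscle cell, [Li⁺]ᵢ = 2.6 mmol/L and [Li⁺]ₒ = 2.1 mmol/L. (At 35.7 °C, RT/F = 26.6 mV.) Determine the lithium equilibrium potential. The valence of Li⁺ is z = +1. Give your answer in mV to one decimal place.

-5.7 mV

E = (26.6/z) · ln([Li⁺]_out/[Li⁺]_in) with z = +1.
= (26.6/1) · ln(2.1/2.6) = 26.60 · ln(0.8077)
= 26.60 · (-0.2136) = -5.68 mV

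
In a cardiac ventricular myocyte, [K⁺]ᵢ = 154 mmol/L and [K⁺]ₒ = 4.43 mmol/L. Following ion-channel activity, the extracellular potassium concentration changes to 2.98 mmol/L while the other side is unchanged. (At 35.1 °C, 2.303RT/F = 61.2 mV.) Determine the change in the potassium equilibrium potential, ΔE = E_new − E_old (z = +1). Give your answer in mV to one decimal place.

E_old = (61.2/1)·log₁₀(4.43/154) = -94.32 mV
E_new = (61.2/1)·log₁₀(2.98/154) = -104.85 mV
ΔE = -104.85 − (-94.32) = -10.54 mV

-10.5 mV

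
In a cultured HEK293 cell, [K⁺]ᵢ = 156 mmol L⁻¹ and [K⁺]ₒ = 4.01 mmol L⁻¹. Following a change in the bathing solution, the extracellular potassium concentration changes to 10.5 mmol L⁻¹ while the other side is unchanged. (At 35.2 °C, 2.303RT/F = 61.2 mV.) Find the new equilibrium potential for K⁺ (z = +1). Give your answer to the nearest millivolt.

-72 mV

After the shift: [K⁺]_out = 10.5, [K⁺]_in = 156 mmol L⁻¹.
E_new = (61.2/1)·log₁₀(10.5/156) = 61.20 · (-1.1719) = -71.72 mV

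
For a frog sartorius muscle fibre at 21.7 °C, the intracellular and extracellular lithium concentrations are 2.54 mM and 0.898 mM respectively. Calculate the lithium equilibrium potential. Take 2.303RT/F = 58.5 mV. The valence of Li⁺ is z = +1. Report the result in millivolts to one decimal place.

E = (58.5/z) · log₁₀([Li⁺]_out/[Li⁺]_in) with z = +1.
= (58.5/1) · log₁₀(0.898/2.54) = 58.50 · log₁₀(0.3535)
= 58.50 · (-0.4516) = -26.42 mV

-26.4 mV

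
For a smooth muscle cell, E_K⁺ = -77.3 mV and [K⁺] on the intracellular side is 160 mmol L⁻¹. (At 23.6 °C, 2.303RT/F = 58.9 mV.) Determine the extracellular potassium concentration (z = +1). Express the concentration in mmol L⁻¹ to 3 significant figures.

7.79 mmol L⁻¹

Nernst: E = (58.9/1) · log₁₀([out]/[in]), so log₁₀([out]/[in]) = -77.3 × 1 / 58.9 = -1.3124.
[out]/[in] = 10^(-1.3124) = 0.04871.
[out] = 0.04871 × 160 = 7.793 mmol L⁻¹.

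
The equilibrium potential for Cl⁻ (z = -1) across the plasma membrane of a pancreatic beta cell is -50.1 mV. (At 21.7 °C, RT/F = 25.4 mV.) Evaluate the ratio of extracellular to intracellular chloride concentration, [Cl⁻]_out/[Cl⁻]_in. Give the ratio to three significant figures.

7.19

ln([out]/[in]) = E·z/(25.4) = -50.1 × -1 / 25.4 = 1.9724
[out]/[in] = e^(1.9724) = 7.188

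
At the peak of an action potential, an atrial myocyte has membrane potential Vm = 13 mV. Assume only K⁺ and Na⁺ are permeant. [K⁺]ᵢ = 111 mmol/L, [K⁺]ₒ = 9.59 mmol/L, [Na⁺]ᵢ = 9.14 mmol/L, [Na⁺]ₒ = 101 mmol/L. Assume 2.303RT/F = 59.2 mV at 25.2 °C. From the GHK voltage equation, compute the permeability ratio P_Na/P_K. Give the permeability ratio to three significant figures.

Let α = P_Na/P_K. GHK: Vm = 59.2·log₁₀[(Kₒ + α·Naₒ)/(Kᵢ + α·Naᵢ)].
10^(Vm/59.2) = 10^(13.0/59.2) = 1.658
So 1.658·(Kᵢ + α·Naᵢ) = Kₒ + α·Naₒ → α = (1.658·111.0 − 9.59) / (101.0 − 1.658·9.14)
α = (184 − 9.59) / (101.0 − 15.15) = 174.5/85.85 = 2.032

2.03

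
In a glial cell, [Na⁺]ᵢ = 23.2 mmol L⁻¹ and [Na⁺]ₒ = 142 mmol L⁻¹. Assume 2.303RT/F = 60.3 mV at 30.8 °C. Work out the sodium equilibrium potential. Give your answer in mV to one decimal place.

E = (60.3/z) · log₁₀([Na⁺]_out/[Na⁺]_in) with z = +1.
= (60.3/1) · log₁₀(142/23.2) = 60.30 · log₁₀(6.121)
= 60.30 · (0.7868) = 47.44 mV

47.4 mV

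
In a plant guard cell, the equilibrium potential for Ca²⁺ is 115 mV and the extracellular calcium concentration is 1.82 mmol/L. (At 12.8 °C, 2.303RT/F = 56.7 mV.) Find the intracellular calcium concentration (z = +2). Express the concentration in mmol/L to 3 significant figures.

0.000160 mmol/L

Nernst: E = (56.7/2) · log₁₀([out]/[in]), so log₁₀([out]/[in]) = 115.0 × 2 / 56.7 = 4.0564.
[out]/[in] = 10^(4.0564) = 1.139e+04.
[in] = 1.82 / 1.139e+04 = 0.0001598 mmol/L.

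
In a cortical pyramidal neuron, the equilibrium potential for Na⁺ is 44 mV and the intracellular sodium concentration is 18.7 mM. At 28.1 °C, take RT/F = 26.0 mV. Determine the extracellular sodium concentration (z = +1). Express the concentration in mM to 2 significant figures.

Nernst: E = (26.0/1) · ln([out]/[in]), so ln([out]/[in]) = 44.0 × 1 / 26.0 = 1.6923.
[out]/[in] = e^(1.6923) = 5.432.
[out] = 5.432 × 18.7 = 101.6 mM.

100 mM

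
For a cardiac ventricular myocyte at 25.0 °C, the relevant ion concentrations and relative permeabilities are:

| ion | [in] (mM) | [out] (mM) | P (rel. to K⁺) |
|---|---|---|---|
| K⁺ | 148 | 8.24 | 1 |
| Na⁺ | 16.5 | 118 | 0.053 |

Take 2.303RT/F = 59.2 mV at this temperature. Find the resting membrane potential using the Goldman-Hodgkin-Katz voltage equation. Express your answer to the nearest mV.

-60 mV

Vm = 59.2 · log₁₀[(Σ P·[cation]ₒ + Σ P·[anion]ᵢ) / (Σ P·[cation]ᵢ + Σ P·[anion]ₒ)]
Numerator = 1×8.24 + 0.053×118 = 14.49
Denominator = 1×148 + 0.053×16.5 = 148.9
Vm = 59.2 · log₁₀(0.097357) = 59.2 × (-1.0116) = -59.89 mV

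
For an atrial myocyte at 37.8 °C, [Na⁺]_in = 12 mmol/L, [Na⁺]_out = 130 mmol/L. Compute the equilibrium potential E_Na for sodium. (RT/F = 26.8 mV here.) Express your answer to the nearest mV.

64 mV

E = (26.8/z) · ln([Na⁺]_out/[Na⁺]_in) with z = +1.
= (26.8/1) · ln(130/12) = 26.80 · ln(10.83)
= 26.80 · (2.3826) = 63.85 mV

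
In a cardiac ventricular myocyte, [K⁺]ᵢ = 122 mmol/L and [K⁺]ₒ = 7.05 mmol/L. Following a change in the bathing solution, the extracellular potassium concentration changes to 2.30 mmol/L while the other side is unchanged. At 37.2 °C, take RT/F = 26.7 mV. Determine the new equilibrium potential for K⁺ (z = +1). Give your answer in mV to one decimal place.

-106.0 mV

After the shift: [K⁺]_out = 2.30, [K⁺]_in = 122 mmol/L.
E_new = (26.7/1)·ln(2.30/122) = 26.70 · (-3.9711) = -106.03 mV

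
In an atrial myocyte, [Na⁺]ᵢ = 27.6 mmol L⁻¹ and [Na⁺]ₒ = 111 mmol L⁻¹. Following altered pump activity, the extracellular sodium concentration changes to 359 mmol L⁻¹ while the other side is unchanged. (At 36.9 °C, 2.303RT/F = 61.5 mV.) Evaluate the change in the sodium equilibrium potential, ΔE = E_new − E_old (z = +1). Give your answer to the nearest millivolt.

31 mV

E_old = (61.5/1)·log₁₀(111/27.6) = 37.17 mV
E_new = (61.5/1)·log₁₀(359/27.6) = 68.52 mV
ΔE = 68.52 − (37.17) = 31.35 mV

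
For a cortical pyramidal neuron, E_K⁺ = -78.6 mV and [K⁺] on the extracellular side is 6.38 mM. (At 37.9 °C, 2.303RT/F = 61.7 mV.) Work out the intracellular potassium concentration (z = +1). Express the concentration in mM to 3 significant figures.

Nernst: E = (61.7/1) · log₁₀([out]/[in]), so log₁₀([out]/[in]) = -78.6 × 1 / 61.7 = -1.2739.
[out]/[in] = 10^(-1.2739) = 0.05322.
[in] = 6.38 / 0.05322 = 119.9 mM.

120 mM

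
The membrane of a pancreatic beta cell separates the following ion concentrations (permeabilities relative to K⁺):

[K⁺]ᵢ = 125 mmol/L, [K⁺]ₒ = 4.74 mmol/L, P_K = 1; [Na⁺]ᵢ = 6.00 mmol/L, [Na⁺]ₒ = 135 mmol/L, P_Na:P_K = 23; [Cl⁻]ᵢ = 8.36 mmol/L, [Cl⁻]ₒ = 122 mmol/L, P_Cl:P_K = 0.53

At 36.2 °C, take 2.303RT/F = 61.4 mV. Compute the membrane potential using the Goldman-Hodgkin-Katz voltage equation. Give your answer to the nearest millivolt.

60 mV

Vm = 61.4 · log₁₀[(Σ P·[cation]ₒ + Σ P·[anion]ᵢ) / (Σ P·[cation]ᵢ + Σ P·[anion]ₒ)]
Numerator = 1×4.74 + 23×135 + 0.53×8.36 = 3114
Denominator = 1×125 + 23×6.00 + 0.53×122 = 327.7
Vm = 61.4 · log₁₀(9.5043) = 61.4 × (0.9779) = 60.04 mV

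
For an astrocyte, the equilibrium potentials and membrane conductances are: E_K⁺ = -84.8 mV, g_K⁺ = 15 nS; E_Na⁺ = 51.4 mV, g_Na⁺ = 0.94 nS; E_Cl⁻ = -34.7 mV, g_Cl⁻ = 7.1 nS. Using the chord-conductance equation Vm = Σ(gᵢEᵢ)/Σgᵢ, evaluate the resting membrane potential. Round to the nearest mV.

-64 mV

Σ gᵢEᵢ = 15·(-84.8) + 0.94·(51.4) + 7.1·(-34.7) = -1470.05
Σ gᵢ = 15 + 0.94 + 7.1 = 23.04
Vm = -1470.05 / 23.04 = -63.80 mV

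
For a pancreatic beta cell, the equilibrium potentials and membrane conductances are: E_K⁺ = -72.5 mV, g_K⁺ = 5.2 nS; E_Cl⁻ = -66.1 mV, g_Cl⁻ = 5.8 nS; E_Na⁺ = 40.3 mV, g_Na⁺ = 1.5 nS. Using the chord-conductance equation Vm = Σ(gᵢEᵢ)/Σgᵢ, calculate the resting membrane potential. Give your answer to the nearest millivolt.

-56 mV

Σ gᵢEᵢ = 5.2·(-72.5) + 5.8·(-66.1) + 1.5·(40.3) = -699.93
Σ gᵢ = 5.2 + 5.8 + 1.5 = 12.5
Vm = -699.93 / 12.5 = -55.99 mV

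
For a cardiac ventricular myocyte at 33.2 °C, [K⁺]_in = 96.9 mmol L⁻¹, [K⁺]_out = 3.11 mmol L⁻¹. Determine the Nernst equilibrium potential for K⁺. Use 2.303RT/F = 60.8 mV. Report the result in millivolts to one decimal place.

-90.8 mV

E = (60.8/z) · log₁₀([K⁺]_out/[K⁺]_in) with z = +1.
= (60.8/1) · log₁₀(3.11/96.9) = 60.80 · log₁₀(0.03209)
= 60.80 · (-1.4936) = -90.81 mV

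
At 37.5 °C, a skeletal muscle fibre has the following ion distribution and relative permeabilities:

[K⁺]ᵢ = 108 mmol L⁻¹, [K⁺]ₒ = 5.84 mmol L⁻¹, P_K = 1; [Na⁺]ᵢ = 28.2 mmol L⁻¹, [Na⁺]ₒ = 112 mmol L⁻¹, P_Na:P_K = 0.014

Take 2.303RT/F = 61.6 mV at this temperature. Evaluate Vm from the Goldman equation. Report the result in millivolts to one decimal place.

-71.8 mV

Vm = 61.6 · log₁₀[(Σ P·[cation]ₒ + Σ P·[anion]ᵢ) / (Σ P·[cation]ᵢ + Σ P·[anion]ₒ)]
Numerator = 1×5.84 + 0.014×112 = 7.408
Denominator = 1×108 + 0.014×28.2 = 108.4
Vm = 61.6 · log₁₀(0.068343) = 61.6 × (-1.1653) = -71.78 mV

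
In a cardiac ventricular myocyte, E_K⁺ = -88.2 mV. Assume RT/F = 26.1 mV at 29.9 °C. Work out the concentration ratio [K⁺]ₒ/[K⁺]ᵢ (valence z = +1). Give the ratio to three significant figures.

ln([out]/[in]) = E·z/(26.1) = -88.2 × 1 / 26.1 = -3.3793
[out]/[in] = e^(-3.3793) = 0.03407

0.0341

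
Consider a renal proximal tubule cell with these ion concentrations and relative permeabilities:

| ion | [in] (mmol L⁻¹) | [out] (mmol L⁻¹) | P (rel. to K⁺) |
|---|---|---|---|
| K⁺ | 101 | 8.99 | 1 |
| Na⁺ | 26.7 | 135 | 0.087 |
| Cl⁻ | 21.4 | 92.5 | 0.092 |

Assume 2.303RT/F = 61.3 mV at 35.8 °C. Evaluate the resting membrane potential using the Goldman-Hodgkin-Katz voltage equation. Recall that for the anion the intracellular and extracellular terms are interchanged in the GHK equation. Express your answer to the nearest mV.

-42 mV

Vm = 61.3 · log₁₀[(Σ P·[cation]ₒ + Σ P·[anion]ᵢ) / (Σ P·[cation]ᵢ + Σ P·[anion]ₒ)]
Numerator = 1×8.99 + 0.087×135 + 0.092×21.4 = 22.7
Denominator = 1×101 + 0.087×26.7 + 0.092×92.5 = 111.8
Vm = 61.3 · log₁₀(0.20302) = 61.3 × (-0.6925) = -42.45 mV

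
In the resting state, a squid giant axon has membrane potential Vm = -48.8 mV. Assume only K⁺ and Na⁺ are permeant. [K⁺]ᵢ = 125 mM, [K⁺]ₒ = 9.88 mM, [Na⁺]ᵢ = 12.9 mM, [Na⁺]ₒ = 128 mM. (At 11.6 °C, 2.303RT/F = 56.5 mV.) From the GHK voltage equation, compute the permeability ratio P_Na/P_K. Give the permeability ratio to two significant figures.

Let α = P_Na/P_K. GHK: Vm = 56.5·log₁₀[(Kₒ + α·Naₒ)/(Kᵢ + α·Naᵢ)].
10^(Vm/56.5) = 10^(-48.8/56.5) = 0.13686
So 0.13686·(Kᵢ + α·Naᵢ) = Kₒ + α·Naₒ → α = (0.13686·125.0 − 9.88) / (128.0 − 0.13686·12.9)
α = (17.11 − 9.88) / (128.0 − 1.766) = 7.228/126.2 = 0.05726

0.057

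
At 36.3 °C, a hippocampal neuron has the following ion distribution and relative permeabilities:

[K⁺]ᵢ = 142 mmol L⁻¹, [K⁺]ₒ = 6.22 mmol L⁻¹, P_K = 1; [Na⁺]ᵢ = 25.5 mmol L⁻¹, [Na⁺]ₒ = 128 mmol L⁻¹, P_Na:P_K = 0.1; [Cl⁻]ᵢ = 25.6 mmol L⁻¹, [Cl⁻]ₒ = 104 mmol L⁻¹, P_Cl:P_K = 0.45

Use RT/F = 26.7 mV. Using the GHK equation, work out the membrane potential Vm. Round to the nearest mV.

Vm = 26.7 · ln[(Σ P·[cation]ₒ + Σ P·[anion]ᵢ) / (Σ P·[cation]ᵢ + Σ P·[anion]ₒ)]
Numerator = 1×6.22 + 0.1×128 + 0.45×25.6 = 30.54
Denominator = 1×142 + 0.1×25.5 + 0.45×104 = 191.4
Vm = 26.7 · ln(0.1596) = 26.7 × (-1.8351) = -49.00 mV

-49 mV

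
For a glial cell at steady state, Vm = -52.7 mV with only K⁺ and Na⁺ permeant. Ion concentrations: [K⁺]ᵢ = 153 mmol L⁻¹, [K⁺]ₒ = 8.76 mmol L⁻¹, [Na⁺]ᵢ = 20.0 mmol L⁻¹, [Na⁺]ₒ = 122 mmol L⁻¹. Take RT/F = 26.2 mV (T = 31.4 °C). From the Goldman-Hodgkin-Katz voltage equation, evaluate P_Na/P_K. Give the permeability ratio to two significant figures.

0.098

Let α = P_Na/P_K. GHK: Vm = 26.2·ln[(Kₒ + α·Naₒ)/(Kᵢ + α·Naᵢ)].
e^(Vm/26.2) = e^(-52.7/26.2) = 0.13379
So 0.13379·(Kᵢ + α·Naᵢ) = Kₒ + α·Naₒ → α = (0.13379·153.0 − 8.76) / (122.0 − 0.13379·20.0)
α = (20.47 − 8.76) / (122.0 − 2.676) = 11.71/119.3 = 0.09814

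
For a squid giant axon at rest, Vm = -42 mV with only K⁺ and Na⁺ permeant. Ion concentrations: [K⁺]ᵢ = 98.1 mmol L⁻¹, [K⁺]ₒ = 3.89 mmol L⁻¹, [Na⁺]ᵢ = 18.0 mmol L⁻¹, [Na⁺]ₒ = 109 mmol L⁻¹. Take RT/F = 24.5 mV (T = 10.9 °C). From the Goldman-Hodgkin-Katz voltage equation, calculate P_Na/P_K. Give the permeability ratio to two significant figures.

0.13

Let α = P_Na/P_K. GHK: Vm = 24.5·ln[(Kₒ + α·Naₒ)/(Kᵢ + α·Naᵢ)].
e^(Vm/24.5) = e^(-42.0/24.5) = 0.18009
So 0.18009·(Kᵢ + α·Naᵢ) = Kₒ + α·Naₒ → α = (0.18009·98.1 − 3.89) / (109.0 − 0.18009·18.0)
α = (17.67 − 3.89) / (109.0 − 3.242) = 13.78/105.8 = 0.1303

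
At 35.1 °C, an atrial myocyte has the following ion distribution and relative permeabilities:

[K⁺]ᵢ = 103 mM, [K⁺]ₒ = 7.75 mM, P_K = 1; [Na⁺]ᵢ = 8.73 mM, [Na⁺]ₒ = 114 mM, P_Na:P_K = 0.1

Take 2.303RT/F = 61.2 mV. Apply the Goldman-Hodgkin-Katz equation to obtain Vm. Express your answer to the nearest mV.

-45 mV

Vm = 61.2 · log₁₀[(Σ P·[cation]ₒ + Σ P·[anion]ᵢ) / (Σ P·[cation]ᵢ + Σ P·[anion]ₒ)]
Numerator = 1×7.75 + 0.1×114 = 19.15
Denominator = 1×103 + 0.1×8.73 = 103.9
Vm = 61.2 · log₁₀(0.18436) = 61.2 × (-0.7343) = -44.94 mV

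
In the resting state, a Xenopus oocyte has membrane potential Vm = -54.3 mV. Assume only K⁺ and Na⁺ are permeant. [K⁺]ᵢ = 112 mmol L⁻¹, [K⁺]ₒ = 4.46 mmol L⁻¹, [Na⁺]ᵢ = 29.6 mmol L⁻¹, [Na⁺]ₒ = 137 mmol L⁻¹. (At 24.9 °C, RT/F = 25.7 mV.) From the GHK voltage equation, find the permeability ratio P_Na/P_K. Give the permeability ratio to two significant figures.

0.068

Let α = P_Na/P_K. GHK: Vm = 25.7·ln[(Kₒ + α·Naₒ)/(Kᵢ + α·Naᵢ)].
e^(Vm/25.7) = e^(-54.3/25.7) = 0.12089
So 0.12089·(Kᵢ + α·Naᵢ) = Kₒ + α·Naₒ → α = (0.12089·112.0 − 4.46) / (137.0 − 0.12089·29.6)
α = (13.54 − 4.46) / (137.0 − 3.578) = 9.08/133.4 = 0.06806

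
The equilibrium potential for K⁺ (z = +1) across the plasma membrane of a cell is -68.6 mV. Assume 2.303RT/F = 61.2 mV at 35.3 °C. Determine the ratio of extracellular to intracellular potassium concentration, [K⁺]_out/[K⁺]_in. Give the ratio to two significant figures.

0.076

log₁₀([out]/[in]) = E·z/(61.2) = -68.6 × 1 / 61.2 = -1.1209
[out]/[in] = 10^(-1.1209) = 0.0757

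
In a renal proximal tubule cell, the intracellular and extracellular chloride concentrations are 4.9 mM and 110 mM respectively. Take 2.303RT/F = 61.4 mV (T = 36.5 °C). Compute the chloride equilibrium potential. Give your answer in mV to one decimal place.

E = (61.4/z) · log₁₀([Cl⁻]_out/[Cl⁻]_in) with z = -1.
For an anion, dividing by z = -1 reverses the sign.
= (61.4/-1) · log₁₀(110/4.9) = -61.40 · log₁₀(22.45)
= -61.40 · (1.3512) = -82.96 mV

-83.0 mV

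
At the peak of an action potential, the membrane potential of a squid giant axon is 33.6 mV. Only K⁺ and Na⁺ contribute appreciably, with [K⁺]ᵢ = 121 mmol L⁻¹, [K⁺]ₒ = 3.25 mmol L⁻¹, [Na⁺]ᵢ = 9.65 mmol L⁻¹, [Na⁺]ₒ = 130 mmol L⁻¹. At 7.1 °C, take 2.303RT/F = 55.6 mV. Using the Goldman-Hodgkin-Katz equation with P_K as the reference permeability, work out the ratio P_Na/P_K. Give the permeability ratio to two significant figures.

5.3

Let α = P_Na/P_K. GHK: Vm = 55.6·log₁₀[(Kₒ + α·Naₒ)/(Kᵢ + α·Naᵢ)].
10^(Vm/55.6) = 10^(33.6/55.6) = 4.0208
So 4.0208·(Kᵢ + α·Naᵢ) = Kₒ + α·Naₒ → α = (4.0208·121.0 − 3.25) / (130.0 − 4.0208·9.65)
α = (486.5 − 3.25) / (130.0 − 38.8) = 483.3/91.2 = 5.299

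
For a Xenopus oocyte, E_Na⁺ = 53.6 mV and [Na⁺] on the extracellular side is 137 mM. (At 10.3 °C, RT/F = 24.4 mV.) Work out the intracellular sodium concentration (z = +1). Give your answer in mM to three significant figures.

Nernst: E = (24.4/1) · ln([out]/[in]), so ln([out]/[in]) = 53.6 × 1 / 24.4 = 2.1967.
[out]/[in] = e^(2.1967) = 8.995.
[in] = 137 / 8.995 = 15.23 mM.

15.2 mM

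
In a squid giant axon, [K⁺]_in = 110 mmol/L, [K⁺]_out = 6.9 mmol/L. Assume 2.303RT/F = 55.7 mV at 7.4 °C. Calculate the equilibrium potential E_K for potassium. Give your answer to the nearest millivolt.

E = (55.7/z) · log₁₀([K⁺]_out/[K⁺]_in) with z = +1.
= (55.7/1) · log₁₀(6.9/110) = 55.70 · log₁₀(0.06273)
= 55.70 · (-1.2025) = -66.98 mV

-67 mV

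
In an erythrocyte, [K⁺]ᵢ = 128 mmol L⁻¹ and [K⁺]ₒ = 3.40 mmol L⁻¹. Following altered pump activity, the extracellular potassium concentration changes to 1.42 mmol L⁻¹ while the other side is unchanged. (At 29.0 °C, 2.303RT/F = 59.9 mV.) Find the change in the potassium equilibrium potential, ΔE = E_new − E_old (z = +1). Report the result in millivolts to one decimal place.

E_old = (59.9/1)·log₁₀(3.40/128) = -94.39 mV
E_new = (59.9/1)·log₁₀(1.42/128) = -117.10 mV
ΔE = -117.10 − (-94.39) = -22.71 mV

-22.7 mV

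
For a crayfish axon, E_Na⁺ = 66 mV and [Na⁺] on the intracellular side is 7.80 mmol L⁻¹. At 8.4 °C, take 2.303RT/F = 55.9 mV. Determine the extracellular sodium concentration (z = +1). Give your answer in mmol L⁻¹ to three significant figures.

Nernst: E = (55.9/1) · log₁₀([out]/[in]), so log₁₀([out]/[in]) = 66.0 × 1 / 55.9 = 1.1807.
[out]/[in] = 10^(1.1807) = 15.16.
[out] = 15.16 × 7.80 = 118.2 mmol L⁻¹.

118 mmol L⁻¹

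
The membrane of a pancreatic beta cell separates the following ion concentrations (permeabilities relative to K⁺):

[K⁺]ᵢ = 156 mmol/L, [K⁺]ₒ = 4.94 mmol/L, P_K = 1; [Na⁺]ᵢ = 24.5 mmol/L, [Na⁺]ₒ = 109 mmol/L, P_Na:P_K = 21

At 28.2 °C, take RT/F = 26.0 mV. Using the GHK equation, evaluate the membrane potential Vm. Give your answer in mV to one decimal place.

Vm = 26.0 · ln[(Σ P·[cation]ₒ + Σ P·[anion]ᵢ) / (Σ P·[cation]ᵢ + Σ P·[anion]ₒ)]
Numerator = 1×4.94 + 21×109 = 2294
Denominator = 1×156 + 21×24.5 = 670.5
Vm = 26.0 · ln(3.4212) = 26.0 × (1.2300) = 31.98 mV

32.0 mV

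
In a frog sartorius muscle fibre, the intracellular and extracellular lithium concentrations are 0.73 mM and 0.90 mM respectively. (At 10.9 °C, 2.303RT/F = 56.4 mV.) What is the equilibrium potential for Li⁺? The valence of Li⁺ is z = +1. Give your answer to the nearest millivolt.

E = (56.4/z) · log₁₀([Li⁺]_out/[Li⁺]_in) with z = +1.
= (56.4/1) · log₁₀(0.90/0.73) = 56.40 · log₁₀(1.233)
= 56.40 · (0.0909) = 5.13 mV

5 mV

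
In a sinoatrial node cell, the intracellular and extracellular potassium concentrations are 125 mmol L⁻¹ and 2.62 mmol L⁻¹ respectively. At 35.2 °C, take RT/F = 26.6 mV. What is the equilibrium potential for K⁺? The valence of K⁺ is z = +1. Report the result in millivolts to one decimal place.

-102.8 mV

E = (26.6/z) · ln([K⁺]_out/[K⁺]_in) with z = +1.
= (26.6/1) · ln(2.62/125) = 26.60 · ln(0.02096)
= 26.60 · (-3.8651) = -102.81 mV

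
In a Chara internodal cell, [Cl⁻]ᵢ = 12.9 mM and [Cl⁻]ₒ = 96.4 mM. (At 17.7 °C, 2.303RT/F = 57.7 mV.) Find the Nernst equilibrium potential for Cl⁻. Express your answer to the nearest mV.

-50 mV

E = (57.7/z) · log₁₀([Cl⁻]_out/[Cl⁻]_in) with z = -1.
For an anion, dividing by z = -1 reverses the sign.
= (57.7/-1) · log₁₀(96.4/12.9) = -57.70 · log₁₀(7.473)
= -57.70 · (0.8735) = -50.40 mV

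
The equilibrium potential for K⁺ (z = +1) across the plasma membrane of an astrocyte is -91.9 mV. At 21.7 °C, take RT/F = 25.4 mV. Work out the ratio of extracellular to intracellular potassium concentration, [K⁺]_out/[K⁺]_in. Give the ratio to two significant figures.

0.027

ln([out]/[in]) = E·z/(25.4) = -91.9 × 1 / 25.4 = -3.6181
[out]/[in] = e^(-3.6181) = 0.02683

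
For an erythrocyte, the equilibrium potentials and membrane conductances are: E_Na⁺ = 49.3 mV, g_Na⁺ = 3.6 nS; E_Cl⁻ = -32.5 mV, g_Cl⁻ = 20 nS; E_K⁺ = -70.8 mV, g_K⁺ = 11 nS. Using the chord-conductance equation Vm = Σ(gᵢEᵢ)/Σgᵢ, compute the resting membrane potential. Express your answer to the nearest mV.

Σ gᵢEᵢ = 3.6·(49.3) + 20·(-32.5) + 11·(-70.8) = -1251.32
Σ gᵢ = 3.6 + 20 + 11 = 34.6
Vm = -1251.32 / 34.6 = -36.17 mV

-36 mV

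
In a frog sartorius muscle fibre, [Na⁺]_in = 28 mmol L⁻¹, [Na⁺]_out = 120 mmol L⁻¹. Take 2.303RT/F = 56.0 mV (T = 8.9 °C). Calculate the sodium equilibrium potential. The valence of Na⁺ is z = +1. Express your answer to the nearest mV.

35 mV

E = (56.0/z) · log₁₀([Na⁺]_out/[Na⁺]_in) with z = +1.
= (56.0/1) · log₁₀(120/28) = 56.00 · log₁₀(4.286)
= 56.00 · (0.6320) = 35.39 mV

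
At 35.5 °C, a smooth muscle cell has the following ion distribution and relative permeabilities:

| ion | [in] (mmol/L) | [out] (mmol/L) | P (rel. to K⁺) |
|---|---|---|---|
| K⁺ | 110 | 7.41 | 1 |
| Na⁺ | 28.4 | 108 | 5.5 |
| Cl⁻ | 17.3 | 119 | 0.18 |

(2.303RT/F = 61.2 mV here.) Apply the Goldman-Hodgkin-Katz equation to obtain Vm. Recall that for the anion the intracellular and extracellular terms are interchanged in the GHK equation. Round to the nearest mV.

20 mV

Vm = 61.2 · log₁₀[(Σ P·[cation]ₒ + Σ P·[anion]ᵢ) / (Σ P·[cation]ᵢ + Σ P·[anion]ₒ)]
Numerator = 1×7.41 + 5.5×108 + 0.18×17.3 = 604.5
Denominator = 1×110 + 5.5×28.4 + 0.18×119 = 287.6
Vm = 61.2 · log₁₀(2.1018) = 61.2 × (0.3226) = 19.74 mV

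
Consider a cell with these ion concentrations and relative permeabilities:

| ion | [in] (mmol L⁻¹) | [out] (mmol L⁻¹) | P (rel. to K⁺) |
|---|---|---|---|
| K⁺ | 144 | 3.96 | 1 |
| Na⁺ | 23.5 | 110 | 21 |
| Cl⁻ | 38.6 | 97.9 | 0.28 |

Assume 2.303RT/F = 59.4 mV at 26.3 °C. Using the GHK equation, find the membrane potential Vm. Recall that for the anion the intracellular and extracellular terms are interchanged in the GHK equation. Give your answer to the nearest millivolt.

32 mV

Vm = 59.4 · log₁₀[(Σ P·[cation]ₒ + Σ P·[anion]ᵢ) / (Σ P·[cation]ᵢ + Σ P·[anion]ₒ)]
Numerator = 1×3.96 + 21×110 + 0.28×38.6 = 2325
Denominator = 1×144 + 21×23.5 + 0.28×97.9 = 664.9
Vm = 59.4 · log₁₀(3.4964) = 59.4 × (0.5436) = 32.29 mV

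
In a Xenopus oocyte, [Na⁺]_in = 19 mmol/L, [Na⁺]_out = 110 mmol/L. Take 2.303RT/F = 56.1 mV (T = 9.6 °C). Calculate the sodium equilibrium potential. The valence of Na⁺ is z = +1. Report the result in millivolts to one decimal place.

E = (56.1/z) · log₁₀([Na⁺]_out/[Na⁺]_in) with z = +1.
= (56.1/1) · log₁₀(110/19) = 56.10 · log₁₀(5.789)
= 56.10 · (0.7626) = 42.78 mV

42.8 mV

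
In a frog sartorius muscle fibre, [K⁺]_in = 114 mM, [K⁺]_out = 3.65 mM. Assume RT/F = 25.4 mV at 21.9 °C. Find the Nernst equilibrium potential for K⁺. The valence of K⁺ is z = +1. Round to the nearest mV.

E = (25.4/z) · ln([K⁺]_out/[K⁺]_in) with z = +1.
= (25.4/1) · ln(3.65/114) = 25.40 · ln(0.03202)
= 25.40 · (-3.4415) = -87.41 mV

-87 mV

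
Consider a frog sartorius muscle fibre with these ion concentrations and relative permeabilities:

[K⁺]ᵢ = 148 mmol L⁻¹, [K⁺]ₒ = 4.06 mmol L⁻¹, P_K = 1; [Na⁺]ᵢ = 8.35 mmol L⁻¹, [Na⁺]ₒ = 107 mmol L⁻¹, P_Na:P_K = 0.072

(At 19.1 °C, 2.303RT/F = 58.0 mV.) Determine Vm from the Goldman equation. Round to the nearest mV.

Vm = 58.0 · log₁₀[(Σ P·[cation]ₒ + Σ P·[anion]ᵢ) / (Σ P·[cation]ᵢ + Σ P·[anion]ₒ)]
Numerator = 1×4.06 + 0.072×107 = 11.76
Denominator = 1×148 + 0.072×8.35 = 148.6
Vm = 58.0 · log₁₀(0.079165) = 58.0 × (-1.1015) = -63.89 mV

-64 mV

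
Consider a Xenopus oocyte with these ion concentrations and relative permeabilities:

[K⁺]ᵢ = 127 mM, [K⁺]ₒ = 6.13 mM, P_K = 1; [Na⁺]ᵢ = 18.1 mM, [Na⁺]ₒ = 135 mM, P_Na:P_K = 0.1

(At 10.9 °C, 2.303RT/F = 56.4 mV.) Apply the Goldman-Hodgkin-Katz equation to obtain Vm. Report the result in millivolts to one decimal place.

-46.1 mV

Vm = 56.4 · log₁₀[(Σ P·[cation]ₒ + Σ P·[anion]ᵢ) / (Σ P·[cation]ᵢ + Σ P·[anion]ₒ)]
Numerator = 1×6.13 + 0.1×135 = 19.63
Denominator = 1×127 + 0.1×18.1 = 128.8
Vm = 56.4 · log₁₀(0.1524) = 56.4 × (-0.8170) = -46.08 mV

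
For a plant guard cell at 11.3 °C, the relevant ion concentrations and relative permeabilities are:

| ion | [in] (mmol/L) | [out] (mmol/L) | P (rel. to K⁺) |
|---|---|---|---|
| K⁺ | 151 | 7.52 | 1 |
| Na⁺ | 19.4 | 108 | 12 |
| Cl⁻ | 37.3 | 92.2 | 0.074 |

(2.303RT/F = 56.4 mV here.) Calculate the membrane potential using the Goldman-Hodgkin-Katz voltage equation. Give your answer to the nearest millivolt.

30 mV

Vm = 56.4 · log₁₀[(Σ P·[cation]ₒ + Σ P·[anion]ᵢ) / (Σ P·[cation]ᵢ + Σ P·[anion]ₒ)]
Numerator = 1×7.52 + 12×108 + 0.074×37.3 = 1306
Denominator = 1×151 + 12×19.4 + 0.074×92.2 = 390.6
Vm = 56.4 · log₁₀(3.3441) = 56.4 × (0.5243) = 29.57 mV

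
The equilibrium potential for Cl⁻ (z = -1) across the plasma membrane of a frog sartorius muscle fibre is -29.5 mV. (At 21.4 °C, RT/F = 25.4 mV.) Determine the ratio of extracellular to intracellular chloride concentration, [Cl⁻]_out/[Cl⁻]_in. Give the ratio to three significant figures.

ln([out]/[in]) = E·z/(25.4) = -29.5 × -1 / 25.4 = 1.1614
[out]/[in] = e^(1.1614) = 3.194

3.19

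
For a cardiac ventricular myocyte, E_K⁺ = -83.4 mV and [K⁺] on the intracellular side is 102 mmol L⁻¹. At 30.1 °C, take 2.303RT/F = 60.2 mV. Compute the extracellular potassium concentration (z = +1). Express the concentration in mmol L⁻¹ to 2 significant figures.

Nernst: E = (60.2/1) · log₁₀([out]/[in]), so log₁₀([out]/[in]) = -83.4 × 1 / 60.2 = -1.3854.
[out]/[in] = 10^(-1.3854) = 0.04117.
[out] = 0.04117 × 102 = 4.2 mmol L⁻¹.

4.2 mmol L⁻¹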